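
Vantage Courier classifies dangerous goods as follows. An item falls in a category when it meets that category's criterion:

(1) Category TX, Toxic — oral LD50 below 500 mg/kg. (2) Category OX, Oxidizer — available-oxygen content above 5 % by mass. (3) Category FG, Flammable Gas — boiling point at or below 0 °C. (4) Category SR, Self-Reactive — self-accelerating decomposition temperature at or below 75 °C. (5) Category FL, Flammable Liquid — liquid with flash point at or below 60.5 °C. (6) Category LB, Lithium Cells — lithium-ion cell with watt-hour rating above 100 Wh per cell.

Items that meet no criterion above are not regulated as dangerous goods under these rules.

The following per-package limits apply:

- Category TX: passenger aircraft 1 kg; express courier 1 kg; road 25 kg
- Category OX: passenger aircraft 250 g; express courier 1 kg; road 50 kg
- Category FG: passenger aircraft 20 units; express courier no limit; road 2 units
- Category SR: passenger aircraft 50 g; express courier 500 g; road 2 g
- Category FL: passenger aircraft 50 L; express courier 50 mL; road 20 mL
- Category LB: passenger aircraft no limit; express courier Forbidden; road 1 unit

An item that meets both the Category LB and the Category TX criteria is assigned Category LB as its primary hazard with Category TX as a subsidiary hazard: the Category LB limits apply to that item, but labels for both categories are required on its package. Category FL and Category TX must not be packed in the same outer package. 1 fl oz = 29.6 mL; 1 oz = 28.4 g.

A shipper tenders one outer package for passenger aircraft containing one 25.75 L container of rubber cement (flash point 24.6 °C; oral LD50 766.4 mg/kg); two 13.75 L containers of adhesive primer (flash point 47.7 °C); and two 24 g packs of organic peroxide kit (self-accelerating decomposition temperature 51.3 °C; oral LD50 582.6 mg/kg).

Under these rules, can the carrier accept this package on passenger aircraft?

No

Rubber cement: flash point 24.6 °C ≤ 60.5 °C → Category FL (Flammable Liquid).
Adhesive primer: flash point 47.7 °C ≤ 60.5 °C → Category FL (Flammable Liquid).
With self-accelerating decomposition temperature 51.3 °C (≤ 75 °C), the organic peroxide kit falls in Category SR.
Category FL net quantity: 25.75 L + (two 13.75 L containers = 27.5 L) = 53.25 L.
53.25 L exceeds the passenger aircraft limit of 50 L for Category FL.
Category SR quantity: two 24 g packs = 48 g.
48 g ≤ 50 g (passenger aircraft limit, Category SR) — within limit.
The segregation rule (Category FL with Category TX) does not apply to Category FL with Category SR.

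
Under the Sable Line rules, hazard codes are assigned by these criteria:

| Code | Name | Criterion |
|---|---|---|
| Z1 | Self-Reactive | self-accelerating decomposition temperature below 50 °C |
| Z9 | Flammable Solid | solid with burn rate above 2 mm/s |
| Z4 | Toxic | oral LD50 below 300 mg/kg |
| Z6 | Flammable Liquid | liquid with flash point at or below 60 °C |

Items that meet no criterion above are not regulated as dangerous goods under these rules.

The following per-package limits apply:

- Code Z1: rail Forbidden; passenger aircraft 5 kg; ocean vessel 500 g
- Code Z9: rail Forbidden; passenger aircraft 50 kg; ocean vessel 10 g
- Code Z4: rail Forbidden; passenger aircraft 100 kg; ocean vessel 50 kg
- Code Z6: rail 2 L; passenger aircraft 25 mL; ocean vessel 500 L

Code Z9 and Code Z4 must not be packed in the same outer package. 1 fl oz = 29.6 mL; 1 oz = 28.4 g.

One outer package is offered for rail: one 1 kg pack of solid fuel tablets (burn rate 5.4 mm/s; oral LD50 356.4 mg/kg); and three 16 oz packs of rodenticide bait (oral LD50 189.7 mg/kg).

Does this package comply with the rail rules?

No

Burn rate 5.4 mm/s meets the Code Z9 criterion (Flammable Solid), so the solid fuel tablets are Code Z9.
Rodenticide bait: oral LD50 189.7 mg/kg < 300 mg/kg → Code Z4 (Toxic).
Code Z9 quantity: 1 kg.
Code Z9 is Forbidden by rail.
Code Z4 quantity: three 16 oz packs = 1363.2 g.
Code Z4 is Forbidden by rail.
Code Z9 and Code Z4 may not share an outer package.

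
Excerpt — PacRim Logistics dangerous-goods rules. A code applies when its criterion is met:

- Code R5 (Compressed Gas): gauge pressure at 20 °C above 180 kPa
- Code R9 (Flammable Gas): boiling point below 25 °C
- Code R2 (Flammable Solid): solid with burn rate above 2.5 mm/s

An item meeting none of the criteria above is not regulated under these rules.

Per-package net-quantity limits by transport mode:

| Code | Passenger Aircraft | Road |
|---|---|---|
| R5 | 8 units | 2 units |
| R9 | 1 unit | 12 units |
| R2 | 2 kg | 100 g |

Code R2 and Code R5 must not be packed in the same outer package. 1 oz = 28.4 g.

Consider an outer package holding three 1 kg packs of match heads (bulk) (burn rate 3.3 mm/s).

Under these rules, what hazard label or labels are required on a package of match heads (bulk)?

Match heads (bulk): burn rate 3.3 mm/s > 2.5 mm/s → Code R2 (Flammable Solid).
Only the Code R2 label is required.

Code R2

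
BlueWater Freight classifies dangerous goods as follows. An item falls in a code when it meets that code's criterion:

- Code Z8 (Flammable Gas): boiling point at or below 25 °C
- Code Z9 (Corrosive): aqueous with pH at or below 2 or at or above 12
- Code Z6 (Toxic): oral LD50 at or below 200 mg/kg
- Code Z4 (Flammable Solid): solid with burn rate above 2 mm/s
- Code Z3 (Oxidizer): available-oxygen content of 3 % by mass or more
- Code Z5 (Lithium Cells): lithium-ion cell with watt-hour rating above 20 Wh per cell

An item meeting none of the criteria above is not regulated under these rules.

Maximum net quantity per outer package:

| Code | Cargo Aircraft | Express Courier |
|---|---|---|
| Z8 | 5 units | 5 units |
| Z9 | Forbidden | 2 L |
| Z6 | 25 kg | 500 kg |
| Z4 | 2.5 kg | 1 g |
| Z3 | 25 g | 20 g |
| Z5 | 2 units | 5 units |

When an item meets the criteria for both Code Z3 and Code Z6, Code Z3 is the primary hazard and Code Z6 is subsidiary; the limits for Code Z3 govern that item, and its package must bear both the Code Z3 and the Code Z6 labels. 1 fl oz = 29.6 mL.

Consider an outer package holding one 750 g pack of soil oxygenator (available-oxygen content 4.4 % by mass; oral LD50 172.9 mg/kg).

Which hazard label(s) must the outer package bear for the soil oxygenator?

The soil oxygenator has available-oxygen content 4.4 % by mass, which is ≥ 3 % by mass, so it is Code Z3 (Oxidizer).
Oral LD50 172.9 mg/kg meets the Code Z6 criterion (Toxic), so the soil oxygenator is Code Z6.
By the precedence rule Code Z3 is primary and Code Z6 is subsidiary, and that rule requires both labels on the package.

Code Z3 and Z6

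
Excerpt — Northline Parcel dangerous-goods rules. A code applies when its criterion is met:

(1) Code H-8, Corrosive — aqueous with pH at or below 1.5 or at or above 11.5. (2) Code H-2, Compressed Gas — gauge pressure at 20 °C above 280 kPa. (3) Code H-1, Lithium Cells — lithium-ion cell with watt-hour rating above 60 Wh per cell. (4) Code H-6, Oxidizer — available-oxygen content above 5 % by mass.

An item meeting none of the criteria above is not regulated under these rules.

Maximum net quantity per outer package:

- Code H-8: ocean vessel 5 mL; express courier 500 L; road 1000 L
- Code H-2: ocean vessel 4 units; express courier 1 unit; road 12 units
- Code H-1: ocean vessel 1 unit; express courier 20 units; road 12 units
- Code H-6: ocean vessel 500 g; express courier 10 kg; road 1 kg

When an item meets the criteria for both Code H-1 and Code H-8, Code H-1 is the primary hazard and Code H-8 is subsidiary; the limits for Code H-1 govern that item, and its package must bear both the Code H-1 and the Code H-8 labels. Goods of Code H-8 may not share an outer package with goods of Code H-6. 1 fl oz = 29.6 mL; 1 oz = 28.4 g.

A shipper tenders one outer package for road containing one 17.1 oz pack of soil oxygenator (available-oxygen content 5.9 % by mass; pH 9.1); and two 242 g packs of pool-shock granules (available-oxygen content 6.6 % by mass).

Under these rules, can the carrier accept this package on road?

Yes

With available-oxygen content 5.9 % by mass (> 5 % by mass), the soil oxygenator falls in Code H-6.
With available-oxygen content 6.6 % by mass (> 5 % by mass), the pool-shock granules fall in Code H-6.
Code H-6 net quantity: (one 17.1 oz pack = 485.64 g) + (two 242 g packs = 484 g) = 969.64 g.
969.64 g ≤ 1 kg (road limit, Code H-6) — within limit.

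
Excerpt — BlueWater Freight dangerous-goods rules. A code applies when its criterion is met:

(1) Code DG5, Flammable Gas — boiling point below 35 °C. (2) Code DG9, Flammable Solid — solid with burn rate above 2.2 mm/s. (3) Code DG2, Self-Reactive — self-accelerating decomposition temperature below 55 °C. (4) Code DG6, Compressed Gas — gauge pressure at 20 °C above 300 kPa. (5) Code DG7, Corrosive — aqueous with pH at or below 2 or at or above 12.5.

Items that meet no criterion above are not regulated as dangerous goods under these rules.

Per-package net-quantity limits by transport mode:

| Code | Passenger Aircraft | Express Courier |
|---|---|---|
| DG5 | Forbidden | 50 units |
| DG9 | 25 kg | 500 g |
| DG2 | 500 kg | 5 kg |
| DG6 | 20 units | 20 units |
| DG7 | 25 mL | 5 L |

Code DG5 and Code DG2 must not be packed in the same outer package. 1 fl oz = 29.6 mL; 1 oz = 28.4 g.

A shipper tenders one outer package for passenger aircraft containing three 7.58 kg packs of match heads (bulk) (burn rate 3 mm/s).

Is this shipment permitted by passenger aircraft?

The match heads (bulk) have burn rate 3 mm/s, which is > 2.2 mm/s, so they are Code DG9 (Flammable Solid).
Code DG9 quantity: three 7.58 kg packs = 22.74 kg.
That is within the Code DG9 passenger aircraft limit of 25 kg.

Yes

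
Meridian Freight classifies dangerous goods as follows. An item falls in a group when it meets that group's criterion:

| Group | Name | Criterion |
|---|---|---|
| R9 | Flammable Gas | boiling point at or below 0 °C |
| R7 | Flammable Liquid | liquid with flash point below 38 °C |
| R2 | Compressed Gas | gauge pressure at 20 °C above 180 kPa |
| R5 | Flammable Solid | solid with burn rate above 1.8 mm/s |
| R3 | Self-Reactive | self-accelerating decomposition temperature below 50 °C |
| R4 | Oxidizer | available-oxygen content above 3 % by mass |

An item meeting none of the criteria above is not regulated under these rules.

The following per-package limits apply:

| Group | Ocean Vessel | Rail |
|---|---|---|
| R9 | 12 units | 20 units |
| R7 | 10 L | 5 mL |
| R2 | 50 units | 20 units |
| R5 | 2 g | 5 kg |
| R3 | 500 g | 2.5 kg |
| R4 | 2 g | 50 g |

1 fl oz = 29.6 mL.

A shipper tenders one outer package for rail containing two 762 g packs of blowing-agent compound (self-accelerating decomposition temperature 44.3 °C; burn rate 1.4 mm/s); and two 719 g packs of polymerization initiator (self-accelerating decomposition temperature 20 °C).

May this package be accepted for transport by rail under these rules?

No

With self-accelerating decomposition temperature 44.3 °C (< 50 °C), the blowing-agent compound falls in Group R3.
The polymerization initiator has self-accelerating decomposition temperature 20 °C, which is < 50 °C, so it is Group R3 (Self-Reactive).
Group R3 net quantity: (two 762 g packs = 1.524 kg) + (two 719 g packs = 1.438 kg) = 2.962 kg.
That exceeds the Group R3 rail limit of 2.5 kg.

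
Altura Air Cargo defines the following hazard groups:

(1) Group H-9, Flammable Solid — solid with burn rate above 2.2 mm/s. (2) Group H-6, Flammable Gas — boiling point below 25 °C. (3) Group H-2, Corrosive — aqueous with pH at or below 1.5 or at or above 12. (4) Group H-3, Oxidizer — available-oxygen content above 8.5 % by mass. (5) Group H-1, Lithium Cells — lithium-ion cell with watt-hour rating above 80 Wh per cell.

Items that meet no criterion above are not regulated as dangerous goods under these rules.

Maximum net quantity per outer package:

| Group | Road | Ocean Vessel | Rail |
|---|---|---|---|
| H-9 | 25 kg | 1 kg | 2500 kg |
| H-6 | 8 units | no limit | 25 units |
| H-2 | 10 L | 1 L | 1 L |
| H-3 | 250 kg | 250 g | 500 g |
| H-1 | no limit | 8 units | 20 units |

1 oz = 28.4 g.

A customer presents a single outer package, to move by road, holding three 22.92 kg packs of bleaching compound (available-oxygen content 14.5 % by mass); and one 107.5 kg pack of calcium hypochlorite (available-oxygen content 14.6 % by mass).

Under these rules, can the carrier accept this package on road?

With available-oxygen content 14.5 % by mass (> 8.5 % by mass), the bleaching compound falls in Group H-3.
Available-oxygen content 14.6 % by mass meets the Group H-3 criterion (Oxidizer), so the calcium hypochlorite is Group H-3.
Group H-3 net quantity: (three 22.92 kg packs = 68.76 kg) + 107.5 kg = 176.26 kg.
That is within the Group H-3 road limit of 250 kg.

Yes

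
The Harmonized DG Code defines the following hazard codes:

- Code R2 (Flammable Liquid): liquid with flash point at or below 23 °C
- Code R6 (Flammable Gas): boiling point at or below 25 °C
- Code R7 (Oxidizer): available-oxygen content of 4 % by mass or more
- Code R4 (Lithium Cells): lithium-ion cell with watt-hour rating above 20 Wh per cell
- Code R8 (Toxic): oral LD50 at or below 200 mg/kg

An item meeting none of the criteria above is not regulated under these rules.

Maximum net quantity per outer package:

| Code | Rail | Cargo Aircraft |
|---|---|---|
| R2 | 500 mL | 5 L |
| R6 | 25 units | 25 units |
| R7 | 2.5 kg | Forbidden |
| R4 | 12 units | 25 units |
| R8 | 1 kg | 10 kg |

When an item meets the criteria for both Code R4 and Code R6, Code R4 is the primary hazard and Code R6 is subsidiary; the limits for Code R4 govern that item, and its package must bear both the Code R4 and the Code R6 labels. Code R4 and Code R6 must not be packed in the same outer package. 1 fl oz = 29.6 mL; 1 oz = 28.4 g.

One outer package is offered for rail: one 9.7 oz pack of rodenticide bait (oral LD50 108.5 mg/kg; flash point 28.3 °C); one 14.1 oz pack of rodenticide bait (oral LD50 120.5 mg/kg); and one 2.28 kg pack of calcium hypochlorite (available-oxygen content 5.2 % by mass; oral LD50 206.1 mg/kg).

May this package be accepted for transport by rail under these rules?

Yes

The rodenticide bait has oral LD50 108.5 mg/kg, which is ≤ 200 mg/kg, so it is Code R8 (Toxic).
Rodenticide bait: oral LD50 120.5 mg/kg ≤ 200 mg/kg → Code R8 (Toxic).
Available-oxygen content 5.2 % by mass meets the Code R7 criterion (Oxidizer), so the calcium hypochlorite is Code R7.
Code R8 net quantity: (one 9.7 oz pack = 275.48 g) + (one 14.1 oz pack = 400.44 g) = 675.92 g.
675.92 g ≤ 1 kg (rail limit, Code R8) — within limit.
Code R7 quantity: 2.28 kg.
That is within the Code R7 rail limit of 2.5 kg.
The segregation rule (Code R4 with Code R6) does not apply to Code R8 with Code R7.
Every hazard code is within its rail limit and no segregation rule is violated.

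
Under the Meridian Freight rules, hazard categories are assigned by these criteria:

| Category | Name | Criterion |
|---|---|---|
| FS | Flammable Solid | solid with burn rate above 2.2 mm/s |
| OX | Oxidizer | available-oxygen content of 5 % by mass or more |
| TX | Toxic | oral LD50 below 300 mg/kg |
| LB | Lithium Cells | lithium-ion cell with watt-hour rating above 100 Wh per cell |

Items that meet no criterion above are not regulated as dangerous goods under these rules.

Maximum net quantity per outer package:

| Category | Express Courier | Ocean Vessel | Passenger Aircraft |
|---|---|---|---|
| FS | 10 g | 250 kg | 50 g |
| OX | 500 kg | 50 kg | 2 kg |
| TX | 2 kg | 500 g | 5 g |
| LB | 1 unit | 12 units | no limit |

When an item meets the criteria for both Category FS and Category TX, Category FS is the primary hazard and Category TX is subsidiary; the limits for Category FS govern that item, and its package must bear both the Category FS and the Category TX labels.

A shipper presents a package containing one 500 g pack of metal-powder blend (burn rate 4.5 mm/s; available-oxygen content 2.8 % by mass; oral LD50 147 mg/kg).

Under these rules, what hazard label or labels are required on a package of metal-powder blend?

Category FS and TX

The metal-powder blend has burn rate 4.5 mm/s, which is > 2.2 mm/s, so it is Category FS (Flammable Solid).
The metal-powder blend has oral LD50 147 mg/kg, which is < 300 mg/kg, so it is Category TX (Toxic).
By the precedence rule Category FS is primary and Category TX is subsidiary, and that rule requires both labels on the package.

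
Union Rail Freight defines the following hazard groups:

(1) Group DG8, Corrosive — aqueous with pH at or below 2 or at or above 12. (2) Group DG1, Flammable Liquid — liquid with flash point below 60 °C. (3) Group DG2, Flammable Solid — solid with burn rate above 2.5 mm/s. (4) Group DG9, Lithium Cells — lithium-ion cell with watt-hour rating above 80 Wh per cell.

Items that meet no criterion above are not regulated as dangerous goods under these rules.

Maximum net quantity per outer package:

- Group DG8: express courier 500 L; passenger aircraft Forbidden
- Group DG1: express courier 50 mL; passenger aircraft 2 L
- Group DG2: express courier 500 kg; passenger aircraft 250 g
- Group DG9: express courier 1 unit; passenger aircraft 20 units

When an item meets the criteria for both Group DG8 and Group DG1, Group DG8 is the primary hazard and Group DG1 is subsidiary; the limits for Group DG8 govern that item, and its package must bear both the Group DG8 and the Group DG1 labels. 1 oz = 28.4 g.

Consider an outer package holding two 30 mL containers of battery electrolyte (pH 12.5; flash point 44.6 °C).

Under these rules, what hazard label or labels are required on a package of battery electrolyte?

Group DG1 and DG8

Battery electrolyte: pH 12.5 ≥ 12 → Group DG8 (Corrosive).
With flash point 44.6 °C (< 60 °C), the battery electrolyte falls in Group DG1.
By the precedence rule Group DG8 is primary and Group DG1 is subsidiary, and that rule requires both labels on the package.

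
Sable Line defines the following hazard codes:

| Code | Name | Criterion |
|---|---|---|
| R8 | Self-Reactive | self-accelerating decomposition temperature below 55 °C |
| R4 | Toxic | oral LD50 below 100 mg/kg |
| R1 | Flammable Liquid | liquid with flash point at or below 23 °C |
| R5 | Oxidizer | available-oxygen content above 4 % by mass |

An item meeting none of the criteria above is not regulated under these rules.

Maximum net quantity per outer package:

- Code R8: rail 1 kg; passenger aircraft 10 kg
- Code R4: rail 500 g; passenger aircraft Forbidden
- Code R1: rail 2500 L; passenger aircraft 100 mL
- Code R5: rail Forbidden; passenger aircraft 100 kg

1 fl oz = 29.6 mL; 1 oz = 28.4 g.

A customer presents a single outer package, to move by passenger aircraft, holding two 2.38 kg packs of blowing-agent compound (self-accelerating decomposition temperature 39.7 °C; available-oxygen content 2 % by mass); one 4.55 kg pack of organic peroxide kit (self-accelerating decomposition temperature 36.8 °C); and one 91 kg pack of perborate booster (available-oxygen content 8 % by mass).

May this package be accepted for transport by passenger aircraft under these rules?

Yes

With self-accelerating decomposition temperature 39.7 °C (< 55 °C), the blowing-agent compound falls in Code R8.
With self-accelerating decomposition temperature 36.8 °C (< 55 °C), the organic peroxide kit falls in Code R8.
Perborate booster: available-oxygen content 8 % by mass > 4 % by mass → Code R5 (Oxidizer).
Code R8 net quantity: (two 2.38 kg packs = 4.76 kg) + 4.55 kg = 9.31 kg.
That is within the Code R8 passenger aircraft limit of 10 kg.
Code R5 quantity: 91 kg.
91 kg ≤ 100 kg (passenger aircraft limit, Code R5) — within limit.
Every hazard code is within its passenger aircraft limit and no segregation rule is violated.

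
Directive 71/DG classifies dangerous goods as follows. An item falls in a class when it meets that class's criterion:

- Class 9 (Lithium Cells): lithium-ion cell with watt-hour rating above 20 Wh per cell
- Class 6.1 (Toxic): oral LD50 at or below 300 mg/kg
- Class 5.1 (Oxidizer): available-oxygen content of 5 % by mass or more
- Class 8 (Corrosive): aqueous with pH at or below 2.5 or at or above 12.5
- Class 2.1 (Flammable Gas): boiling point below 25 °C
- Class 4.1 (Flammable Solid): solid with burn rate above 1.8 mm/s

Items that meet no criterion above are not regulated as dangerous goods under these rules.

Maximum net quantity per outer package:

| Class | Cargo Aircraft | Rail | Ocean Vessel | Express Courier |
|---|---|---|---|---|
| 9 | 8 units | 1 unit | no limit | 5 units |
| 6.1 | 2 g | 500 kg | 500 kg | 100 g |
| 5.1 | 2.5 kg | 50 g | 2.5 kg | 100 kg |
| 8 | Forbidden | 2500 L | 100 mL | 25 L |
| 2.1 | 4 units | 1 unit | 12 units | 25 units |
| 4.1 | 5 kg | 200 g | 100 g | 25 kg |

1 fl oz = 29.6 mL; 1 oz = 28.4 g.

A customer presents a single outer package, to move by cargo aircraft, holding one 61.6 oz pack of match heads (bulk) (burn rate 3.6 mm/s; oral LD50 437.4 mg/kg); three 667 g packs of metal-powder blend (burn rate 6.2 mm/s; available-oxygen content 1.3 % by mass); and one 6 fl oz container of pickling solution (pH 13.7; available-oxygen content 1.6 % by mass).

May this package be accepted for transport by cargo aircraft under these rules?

No

Burn rate 3.6 mm/s meets the Class 4.1 criterion (Flammable Solid), so the match heads (bulk) are Class 4.1.
Burn rate 6.2 mm/s meets the Class 4.1 criterion (Flammable Solid), so the metal-powder blend is Class 4.1.
With pH 13.7 (≥ 12.5), the pickling solution falls in Class 8.
Total Class 4.1: (one 61.6 oz pack = 1749.44 g) + (three 667 g packs = 2.001 kg) = 3750.44 g.
3750.44 g ≤ 5 kg (cargo aircraft limit, Class 4.1) — within limit.
Class 8 quantity: one 6 fl oz container = 177.6 mL.
Class 8 is Forbidden by cargo aircraft.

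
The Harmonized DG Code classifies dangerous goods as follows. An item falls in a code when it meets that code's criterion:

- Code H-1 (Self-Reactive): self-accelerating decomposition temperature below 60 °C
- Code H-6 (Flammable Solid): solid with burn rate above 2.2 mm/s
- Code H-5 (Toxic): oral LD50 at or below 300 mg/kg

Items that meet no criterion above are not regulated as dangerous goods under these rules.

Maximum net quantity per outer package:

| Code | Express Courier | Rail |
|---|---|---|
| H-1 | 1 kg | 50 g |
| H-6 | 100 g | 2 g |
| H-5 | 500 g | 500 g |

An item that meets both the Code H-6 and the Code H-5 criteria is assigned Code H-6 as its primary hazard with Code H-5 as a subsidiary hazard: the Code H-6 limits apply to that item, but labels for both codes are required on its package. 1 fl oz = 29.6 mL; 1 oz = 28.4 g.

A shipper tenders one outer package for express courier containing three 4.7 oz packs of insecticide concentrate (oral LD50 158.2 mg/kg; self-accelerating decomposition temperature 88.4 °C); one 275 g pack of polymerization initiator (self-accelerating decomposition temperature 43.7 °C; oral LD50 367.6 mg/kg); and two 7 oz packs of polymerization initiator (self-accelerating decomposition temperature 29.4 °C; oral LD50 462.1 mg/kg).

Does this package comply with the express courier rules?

Insecticide concentrate: oral LD50 158.2 mg/kg ≤ 300 mg/kg → Code H-5 (Toxic).
With self-accelerating decomposition temperature 43.7 °C (< 60 °C), the polymerization initiator falls in Code H-1.
Polymerization initiator: self-accelerating decomposition temperature 29.4 °C < 60 °C → Code H-1 (Self-Reactive).
Total Code H-1: 275 g + (two 7 oz packs = 397.6 g) = 672.6 g.
672.6 g is within the express courier limit of 1 kg for Code H-1.
Code H-5 quantity: three 4.7 oz packs = 400.44 g.
400.44 g is within the express courier limit of 500 g for Code H-5.
Every hazard code is within its express courier limit and no segregation rule is violated.

Yes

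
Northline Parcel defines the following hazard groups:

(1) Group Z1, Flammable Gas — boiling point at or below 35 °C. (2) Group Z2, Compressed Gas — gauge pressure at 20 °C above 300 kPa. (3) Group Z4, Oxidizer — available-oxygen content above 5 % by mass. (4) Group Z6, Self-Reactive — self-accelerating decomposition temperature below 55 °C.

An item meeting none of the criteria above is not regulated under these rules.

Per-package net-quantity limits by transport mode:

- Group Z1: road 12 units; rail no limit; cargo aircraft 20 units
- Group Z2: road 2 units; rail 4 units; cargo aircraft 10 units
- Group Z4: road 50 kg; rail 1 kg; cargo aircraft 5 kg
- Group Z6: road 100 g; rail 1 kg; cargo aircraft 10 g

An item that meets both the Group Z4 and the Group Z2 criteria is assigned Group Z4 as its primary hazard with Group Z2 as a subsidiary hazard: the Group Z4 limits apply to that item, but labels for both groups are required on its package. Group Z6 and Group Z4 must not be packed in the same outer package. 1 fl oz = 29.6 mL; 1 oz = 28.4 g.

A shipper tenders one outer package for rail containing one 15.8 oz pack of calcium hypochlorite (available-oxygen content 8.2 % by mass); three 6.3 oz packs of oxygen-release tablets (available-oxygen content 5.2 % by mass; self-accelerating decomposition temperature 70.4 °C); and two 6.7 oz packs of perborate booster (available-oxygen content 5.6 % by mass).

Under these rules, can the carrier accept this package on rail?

No

The calcium hypochlorite has available-oxygen content 8.2 % by mass, which is > 5 % by mass, so it is Group Z4 (Oxidizer).
Available-oxygen content 5.2 % by mass meets the Group Z4 criterion (Oxidizer), so the oxygen-release tablets are Group Z4.
Perborate booster: available-oxygen content 5.6 % by mass > 5 % by mass → Group Z4 (Oxidizer).
Group Z4 net quantity: (one 15.8 oz pack = 448.72 g) + (three 6.3 oz packs = 536.76 g) + (two 6.7 oz packs = 380.56 g) = 1366.04 g.
1366.04 g exceeds the rail limit of 1 kg for Group Z4.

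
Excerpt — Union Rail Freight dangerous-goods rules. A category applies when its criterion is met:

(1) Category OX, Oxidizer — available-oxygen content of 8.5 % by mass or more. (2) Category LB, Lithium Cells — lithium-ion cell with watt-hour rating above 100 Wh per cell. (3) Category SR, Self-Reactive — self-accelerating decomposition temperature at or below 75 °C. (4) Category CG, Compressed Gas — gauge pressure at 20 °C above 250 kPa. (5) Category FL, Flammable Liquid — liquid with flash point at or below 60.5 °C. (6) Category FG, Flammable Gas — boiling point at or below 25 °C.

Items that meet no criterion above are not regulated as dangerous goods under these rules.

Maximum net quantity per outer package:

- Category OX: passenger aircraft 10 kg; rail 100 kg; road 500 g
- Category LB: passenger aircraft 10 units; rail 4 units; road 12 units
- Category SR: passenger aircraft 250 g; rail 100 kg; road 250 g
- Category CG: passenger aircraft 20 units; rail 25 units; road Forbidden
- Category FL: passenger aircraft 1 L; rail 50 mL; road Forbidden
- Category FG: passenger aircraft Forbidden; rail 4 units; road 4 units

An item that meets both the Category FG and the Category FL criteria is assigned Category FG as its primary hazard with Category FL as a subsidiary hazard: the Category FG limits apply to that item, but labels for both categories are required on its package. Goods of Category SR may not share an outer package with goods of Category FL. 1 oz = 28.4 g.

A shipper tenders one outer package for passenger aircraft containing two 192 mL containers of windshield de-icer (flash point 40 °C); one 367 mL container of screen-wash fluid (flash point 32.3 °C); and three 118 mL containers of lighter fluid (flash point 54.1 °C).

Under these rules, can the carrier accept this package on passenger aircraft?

No

The windshield de-icer has flash point 40 °C, which is ≤ 60.5 °C, so it is Category FL (Flammable Liquid).
Screen-wash fluid: flash point 32.3 °C ≤ 60.5 °C → Category FL (Flammable Liquid).
Flash point 54.1 °C meets the Category FL criterion (Flammable Liquid), so the lighter fluid is Category FL.
Total Category FL: (two 192 mL containers = 384 mL) + 367 mL + (three 118 mL containers = 354 mL) = 1.105 L.
1.105 L > 1 L (passenger aircraft limit, Category FL) — over the limit.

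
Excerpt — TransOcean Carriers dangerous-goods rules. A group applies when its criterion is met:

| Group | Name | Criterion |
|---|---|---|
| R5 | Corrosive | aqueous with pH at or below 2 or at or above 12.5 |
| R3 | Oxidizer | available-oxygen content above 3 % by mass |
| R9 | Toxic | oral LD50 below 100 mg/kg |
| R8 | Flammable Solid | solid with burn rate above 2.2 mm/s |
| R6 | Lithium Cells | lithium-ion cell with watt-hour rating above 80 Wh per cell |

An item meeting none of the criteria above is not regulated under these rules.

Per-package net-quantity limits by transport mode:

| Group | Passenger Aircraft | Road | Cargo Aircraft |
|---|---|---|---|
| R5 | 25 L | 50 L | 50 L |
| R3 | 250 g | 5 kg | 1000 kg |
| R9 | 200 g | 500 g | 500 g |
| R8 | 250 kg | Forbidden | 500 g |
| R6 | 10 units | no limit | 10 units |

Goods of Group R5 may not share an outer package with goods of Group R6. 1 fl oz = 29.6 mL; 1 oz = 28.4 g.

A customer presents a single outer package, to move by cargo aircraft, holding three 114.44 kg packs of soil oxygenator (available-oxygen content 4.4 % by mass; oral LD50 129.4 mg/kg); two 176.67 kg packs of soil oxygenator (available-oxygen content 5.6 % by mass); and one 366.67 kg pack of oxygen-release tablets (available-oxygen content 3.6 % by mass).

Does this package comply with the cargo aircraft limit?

No

With available-oxygen content 4.4 % by mass (> 3 % by mass), the soil oxygenator falls in Group R3.
Soil oxygenator: available-oxygen content 5.6 % by mass > 3 % by mass → Group R3 (Oxidizer).
The oxygen-release tablets have available-oxygen content 3.6 % by mass, which is > 3 % by mass, so they are Group R3 (Oxidizer).
Group R3 net quantity: (three 114.44 kg packs = 343.32 kg) + (two 176.67 kg packs = 353.34 kg) + 366.67 kg = 1063.33 kg.
1063.33 kg exceeds the cargo aircraft limit of 1000 kg for Group R3.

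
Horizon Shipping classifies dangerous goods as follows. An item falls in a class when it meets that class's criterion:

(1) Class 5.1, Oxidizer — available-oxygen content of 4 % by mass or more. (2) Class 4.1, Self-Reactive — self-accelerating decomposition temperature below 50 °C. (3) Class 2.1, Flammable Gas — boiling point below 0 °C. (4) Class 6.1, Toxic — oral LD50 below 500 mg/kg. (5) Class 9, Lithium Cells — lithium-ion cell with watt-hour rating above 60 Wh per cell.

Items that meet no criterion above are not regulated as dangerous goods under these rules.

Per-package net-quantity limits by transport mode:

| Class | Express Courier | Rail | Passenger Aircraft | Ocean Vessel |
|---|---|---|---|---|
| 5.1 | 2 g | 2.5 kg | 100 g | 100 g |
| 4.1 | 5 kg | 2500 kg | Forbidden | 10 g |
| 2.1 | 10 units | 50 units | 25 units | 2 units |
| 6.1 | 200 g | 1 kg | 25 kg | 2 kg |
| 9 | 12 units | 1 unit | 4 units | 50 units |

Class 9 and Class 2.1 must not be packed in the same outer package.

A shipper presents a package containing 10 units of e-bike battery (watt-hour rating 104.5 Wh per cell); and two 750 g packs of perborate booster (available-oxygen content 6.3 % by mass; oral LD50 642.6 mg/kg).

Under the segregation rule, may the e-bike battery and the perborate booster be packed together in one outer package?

Watt-hour rating 104.5 Wh per cell meets the Class 9 criterion (Lithium Cells), so the e-bike battery is Class 9.
Perborate booster: available-oxygen content 6.3 % by mass ≥ 4 % by mass → Class 5.1 (Oxidizer).
No segregation rule bars Class 9 with Class 5.1.

Yes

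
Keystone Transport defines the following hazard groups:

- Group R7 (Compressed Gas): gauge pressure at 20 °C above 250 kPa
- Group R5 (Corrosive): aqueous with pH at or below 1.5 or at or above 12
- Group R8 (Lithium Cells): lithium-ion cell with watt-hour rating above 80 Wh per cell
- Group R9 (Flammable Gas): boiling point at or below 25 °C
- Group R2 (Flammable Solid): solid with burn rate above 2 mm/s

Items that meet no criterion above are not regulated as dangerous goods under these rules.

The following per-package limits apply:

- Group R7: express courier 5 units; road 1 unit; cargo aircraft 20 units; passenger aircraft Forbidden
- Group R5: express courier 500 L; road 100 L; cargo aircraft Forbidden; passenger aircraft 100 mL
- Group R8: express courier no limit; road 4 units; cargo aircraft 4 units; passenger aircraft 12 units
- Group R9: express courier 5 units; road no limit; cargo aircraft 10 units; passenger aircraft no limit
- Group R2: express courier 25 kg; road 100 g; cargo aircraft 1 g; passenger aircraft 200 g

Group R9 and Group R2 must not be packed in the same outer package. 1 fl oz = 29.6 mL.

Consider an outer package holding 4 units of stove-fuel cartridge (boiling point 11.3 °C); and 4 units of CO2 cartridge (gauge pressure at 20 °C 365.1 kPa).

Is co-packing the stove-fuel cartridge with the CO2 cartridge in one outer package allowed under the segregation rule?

Yes

Boiling point 11.3 °C meets the Group R9 criterion (Flammable Gas), so the stove-fuel cartridge is Group R9.
The CO2 cartridge has gauge pressure at 20 °C 365.1 kPa, which is > 250 kPa, so it is Group R7 (Compressed Gas).
No segregation rule bars Group R9 with Group R7.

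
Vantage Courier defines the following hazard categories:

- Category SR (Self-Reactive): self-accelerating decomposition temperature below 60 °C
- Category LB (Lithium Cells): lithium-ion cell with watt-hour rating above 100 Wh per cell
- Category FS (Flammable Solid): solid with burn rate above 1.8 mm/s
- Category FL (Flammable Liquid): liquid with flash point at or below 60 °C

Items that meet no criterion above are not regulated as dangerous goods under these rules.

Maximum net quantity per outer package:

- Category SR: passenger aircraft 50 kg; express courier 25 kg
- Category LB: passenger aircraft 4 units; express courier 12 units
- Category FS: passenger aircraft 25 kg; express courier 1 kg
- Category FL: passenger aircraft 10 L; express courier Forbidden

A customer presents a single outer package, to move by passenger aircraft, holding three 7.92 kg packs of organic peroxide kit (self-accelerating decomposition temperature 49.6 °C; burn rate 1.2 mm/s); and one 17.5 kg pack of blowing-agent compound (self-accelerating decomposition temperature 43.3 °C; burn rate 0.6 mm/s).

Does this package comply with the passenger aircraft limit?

The organic peroxide kit has self-accelerating decomposition temperature 49.6 °C, which is < 60 °C, so it is Category SR (Self-Reactive).
The blowing-agent compound has self-accelerating decomposition temperature 43.3 °C, which is < 60 °C, so it is Category SR (Self-Reactive).
Category SR net quantity: (three 7.92 kg packs = 23.76 kg) + 17.5 kg = 41.26 kg.
41.26 kg ≤ 50 kg (passenger aircraft limit, Category SR) — within limit.

Yes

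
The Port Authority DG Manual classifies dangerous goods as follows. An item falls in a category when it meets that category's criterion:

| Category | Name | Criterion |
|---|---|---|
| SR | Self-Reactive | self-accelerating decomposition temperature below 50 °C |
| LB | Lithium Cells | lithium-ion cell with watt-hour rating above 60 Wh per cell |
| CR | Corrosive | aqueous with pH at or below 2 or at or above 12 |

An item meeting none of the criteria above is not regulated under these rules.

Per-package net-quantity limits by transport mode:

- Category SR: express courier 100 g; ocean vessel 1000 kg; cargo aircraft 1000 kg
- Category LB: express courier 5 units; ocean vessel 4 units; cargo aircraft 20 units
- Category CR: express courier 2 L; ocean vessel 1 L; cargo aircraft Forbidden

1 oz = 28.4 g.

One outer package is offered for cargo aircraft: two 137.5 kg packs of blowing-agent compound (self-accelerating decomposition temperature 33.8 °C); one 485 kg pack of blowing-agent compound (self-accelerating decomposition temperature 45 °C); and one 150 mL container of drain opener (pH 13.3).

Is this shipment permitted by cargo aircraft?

With self-accelerating decomposition temperature 33.8 °C (< 50 °C), the blowing-agent compound falls in Category SR.
Blowing-agent compound: self-accelerating decomposition temperature 45 °C < 50 °C → Category SR (Self-Reactive).
With pH 13.3 (≥ 12), the drain opener falls in Category CR.
Total Category SR: (two 137.5 kg packs = 275 kg) + 485 kg = 760 kg.
760 kg is within the cargo aircraft limit of 1000 kg for Category SR.
Category CR quantity: 150 mL.
By cargo aircraft, Category CR is Forbidden regardless of quantity.

No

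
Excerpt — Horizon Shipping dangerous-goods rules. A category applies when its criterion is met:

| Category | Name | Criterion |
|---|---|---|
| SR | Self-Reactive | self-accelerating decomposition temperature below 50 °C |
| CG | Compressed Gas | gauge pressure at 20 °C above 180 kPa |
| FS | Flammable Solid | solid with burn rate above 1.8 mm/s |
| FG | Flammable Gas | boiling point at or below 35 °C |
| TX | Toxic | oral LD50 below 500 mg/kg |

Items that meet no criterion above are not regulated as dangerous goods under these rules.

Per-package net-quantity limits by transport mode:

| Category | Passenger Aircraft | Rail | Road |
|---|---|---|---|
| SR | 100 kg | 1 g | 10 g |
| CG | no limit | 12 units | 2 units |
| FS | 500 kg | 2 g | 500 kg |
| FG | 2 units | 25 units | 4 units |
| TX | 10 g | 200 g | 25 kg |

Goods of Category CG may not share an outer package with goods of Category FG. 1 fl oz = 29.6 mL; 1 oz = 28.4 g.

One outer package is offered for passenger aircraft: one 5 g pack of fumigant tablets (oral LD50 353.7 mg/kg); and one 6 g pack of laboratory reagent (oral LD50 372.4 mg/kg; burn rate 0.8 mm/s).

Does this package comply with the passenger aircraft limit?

With oral LD50 353.7 mg/kg (< 500 mg/kg), the fumigant tablets fall in Category TX.
The laboratory reagent has oral LD50 372.4 mg/kg, which is < 500 mg/kg, so it is Category TX (Toxic).
Category TX net quantity: 5 g + 6 g = 11 g.
11 g > 10 g (passenger aircraft limit, Category TX) — over the limit.

No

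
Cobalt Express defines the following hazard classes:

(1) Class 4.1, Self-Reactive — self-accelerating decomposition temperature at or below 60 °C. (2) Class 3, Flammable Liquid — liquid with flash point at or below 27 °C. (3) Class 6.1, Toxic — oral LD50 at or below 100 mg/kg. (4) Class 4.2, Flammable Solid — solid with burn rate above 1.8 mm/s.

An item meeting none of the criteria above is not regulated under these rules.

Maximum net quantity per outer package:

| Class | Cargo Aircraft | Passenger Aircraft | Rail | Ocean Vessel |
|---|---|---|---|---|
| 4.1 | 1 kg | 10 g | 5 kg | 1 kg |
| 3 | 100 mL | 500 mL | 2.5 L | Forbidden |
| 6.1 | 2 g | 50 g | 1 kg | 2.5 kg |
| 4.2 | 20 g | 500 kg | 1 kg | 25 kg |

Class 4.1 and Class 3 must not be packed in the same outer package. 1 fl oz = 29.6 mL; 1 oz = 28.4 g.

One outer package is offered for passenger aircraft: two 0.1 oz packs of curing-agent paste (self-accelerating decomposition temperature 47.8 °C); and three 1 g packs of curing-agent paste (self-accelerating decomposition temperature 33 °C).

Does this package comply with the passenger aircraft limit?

The curing-agent paste has self-accelerating decomposition temperature 47.8 °C, which is ≤ 60 °C, so it is Class 4.1 (Self-Reactive).
The curing-agent paste has self-accelerating decomposition temperature 33 °C, which is ≤ 60 °C, so it is Class 4.1 (Self-Reactive).
Total Class 4.1: (two 0.1 oz packs = 5.68 g) + (three 1 g packs = 3 g) = 8.68 g.
8.68 g is within the passenger aircraft limit of 10 g for Class 4.1.

Yes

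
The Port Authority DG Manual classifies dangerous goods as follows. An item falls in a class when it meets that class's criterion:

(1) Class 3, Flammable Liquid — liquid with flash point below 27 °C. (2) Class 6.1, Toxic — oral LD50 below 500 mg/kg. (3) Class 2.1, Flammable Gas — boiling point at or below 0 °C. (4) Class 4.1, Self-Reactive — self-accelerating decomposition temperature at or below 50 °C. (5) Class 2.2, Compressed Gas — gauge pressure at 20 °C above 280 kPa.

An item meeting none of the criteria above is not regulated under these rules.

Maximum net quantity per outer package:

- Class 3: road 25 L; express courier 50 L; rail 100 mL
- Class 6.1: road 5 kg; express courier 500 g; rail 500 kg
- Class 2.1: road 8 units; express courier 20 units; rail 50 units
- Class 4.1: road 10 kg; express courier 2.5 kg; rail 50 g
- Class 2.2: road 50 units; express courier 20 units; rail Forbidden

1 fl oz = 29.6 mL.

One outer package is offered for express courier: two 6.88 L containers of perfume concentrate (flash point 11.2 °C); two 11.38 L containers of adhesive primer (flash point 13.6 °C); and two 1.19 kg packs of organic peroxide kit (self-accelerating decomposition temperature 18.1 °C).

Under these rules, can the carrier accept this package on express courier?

With flash point 11.2 °C (< 27 °C), the perfume concentrate falls in Class 3.
Adhesive primer: flash point 13.6 °C < 27 °C → Class 3 (Flammable Liquid).
Self-accelerating decomposition temperature 18.1 °C meets the Class 4.1 criterion (Self-Reactive), so the organic peroxide kit is Class 4.1.
Total Class 3: (two 6.88 L containers = 13.76 L) + (two 11.38 L containers = 22.76 L) = 36.52 L.
36.52 L is within the express courier limit of 50 L for Class 3.
Class 4.1 quantity: two 1.19 kg packs = 2.38 kg.
2.38 kg is within the express courier limit of 2.5 kg for Class 4.1.
Every hazard class is within its express courier limit and no segregation rule is violated.

Yes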